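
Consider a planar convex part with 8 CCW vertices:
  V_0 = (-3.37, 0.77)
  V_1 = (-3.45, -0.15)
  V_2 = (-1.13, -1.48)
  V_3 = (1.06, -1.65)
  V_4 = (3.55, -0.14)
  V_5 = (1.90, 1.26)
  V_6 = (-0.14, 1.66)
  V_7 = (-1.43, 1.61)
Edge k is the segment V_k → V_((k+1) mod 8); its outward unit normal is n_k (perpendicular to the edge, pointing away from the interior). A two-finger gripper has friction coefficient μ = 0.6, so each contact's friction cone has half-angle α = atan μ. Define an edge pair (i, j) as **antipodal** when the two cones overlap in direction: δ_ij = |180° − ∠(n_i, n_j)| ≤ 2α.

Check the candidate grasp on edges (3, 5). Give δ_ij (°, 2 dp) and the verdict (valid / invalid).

α = atan 0.6 = 30.96°;  2α = 61.93°
edge 3: e_3 = (+2.49, +1.51);  n_3 = (+0.5185, -0.8551)
edge 5: e_5 = (-2.04, +0.40);  n_5 = (+0.1924, +0.9813)
∠(n_3, n_5) = 137.67°
δ = |180° − 137.67°| = 42.33°
42.33° ≤ 2α = 61.93°  →  valid

δ = 42.33°, valid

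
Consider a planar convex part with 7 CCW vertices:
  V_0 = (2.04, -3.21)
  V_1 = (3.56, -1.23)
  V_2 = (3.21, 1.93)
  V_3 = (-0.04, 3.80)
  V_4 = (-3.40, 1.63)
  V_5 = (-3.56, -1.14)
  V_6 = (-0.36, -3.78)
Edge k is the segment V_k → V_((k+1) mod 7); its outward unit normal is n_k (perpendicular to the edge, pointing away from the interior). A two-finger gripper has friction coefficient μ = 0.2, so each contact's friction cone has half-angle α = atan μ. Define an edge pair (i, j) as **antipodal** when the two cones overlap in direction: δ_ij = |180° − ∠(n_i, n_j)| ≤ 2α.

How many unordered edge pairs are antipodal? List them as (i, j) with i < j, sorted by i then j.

α = atan 0.2 = 11.31°;  2α = 22.62°
n_0 = (+0.7932, -0.6089)
n_1 = (+0.9939, +0.1101)
n_2 = (+0.4987, +0.8668)
n_3 = (-0.5425, +0.8400)
n_4 = (-0.9983, +0.0577)
n_5 = (-0.6364, -0.7714)
n_6 = (+0.2311, -0.9729)
  (0,1): δ = 136.17°  ·
  (0,2): δ = 82.40°  ·
  (0,3): δ = 19.63°  ✓
  (0,4): δ = 34.21°  ·
  (0,5): δ = 87.99°  ·
  (0,6): δ = 140.87°  ·
  (1,2): δ = 126.24°  ·
  (1,3): δ = 63.46°  ·
  (1,4): δ = 9.63°  ✓
  (1,5): δ = 44.16°  ·
  (1,6): δ = 97.04°  ·
  (2,3): δ = 117.23°  ·
  (2,4): δ = 63.39°  ·
  (2,5): δ = 9.61°  ✓
  (2,6): δ = 43.28°  ·
  (3,4): δ = 126.16°  ·
  (3,5): δ = 72.38°  ·
  (3,6): δ = 19.50°  ✓
  (4,5): δ = 126.22°  ·
  (4,6): δ = 73.33°  ·
  (5,6): δ = 127.12°  ·
antipodal pairs: 4

count = 4; pairs: (0,3), (1,4), (2,5), (3,6)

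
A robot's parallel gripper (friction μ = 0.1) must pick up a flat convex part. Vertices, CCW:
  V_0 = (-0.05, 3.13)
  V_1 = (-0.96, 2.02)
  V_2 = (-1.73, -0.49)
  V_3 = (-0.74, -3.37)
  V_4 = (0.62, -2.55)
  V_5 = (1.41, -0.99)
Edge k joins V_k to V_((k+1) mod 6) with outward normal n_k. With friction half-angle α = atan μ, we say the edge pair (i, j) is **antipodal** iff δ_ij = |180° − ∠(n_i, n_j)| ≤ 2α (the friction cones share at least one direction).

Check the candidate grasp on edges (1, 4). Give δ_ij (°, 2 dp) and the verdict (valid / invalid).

α = atan 0.1 = 5.71°;  2α = 11.42°
edge 1: e_1 = (-0.77, -2.51);  n_1 = (-0.9560, +0.2933)
edge 4: e_4 = (+0.79, +1.56);  n_4 = (+0.8921, -0.4518)
∠(n_1, n_4) = 170.20°
δ = |180° − 170.20°| = 9.80°
9.80° ≤ 2α = 11.42°  →  valid

δ = 9.80°, valid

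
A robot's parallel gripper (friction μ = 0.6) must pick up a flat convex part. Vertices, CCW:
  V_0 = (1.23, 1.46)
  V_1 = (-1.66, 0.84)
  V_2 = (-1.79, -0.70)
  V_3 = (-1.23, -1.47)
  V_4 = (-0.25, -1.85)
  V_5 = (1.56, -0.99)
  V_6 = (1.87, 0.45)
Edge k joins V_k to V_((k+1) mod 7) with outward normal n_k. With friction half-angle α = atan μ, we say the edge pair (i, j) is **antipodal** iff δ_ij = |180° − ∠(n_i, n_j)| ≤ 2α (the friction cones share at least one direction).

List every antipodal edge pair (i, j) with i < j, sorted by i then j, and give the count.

α = atan 0.6 = 30.96°;  2α = 61.93°
n_0 = (-0.2098, +0.9778)
n_1 = (-0.9965, +0.0841)
n_2 = (-0.8087, -0.5882)
n_3 = (-0.3615, -0.9324)
n_4 = (+0.4292, -0.9032)
n_5 = (+0.9776, -0.2105)
n_6 = (+0.8447, +0.5353)
  (0,1): δ = 106.93°  ·
  (0,2): δ = 66.08°  ·
  (0,3): δ = 33.30°  ✓
  (0,4): δ = 13.31°  ✓
  (0,5): δ = 65.74°  ·
  (0,6): δ = 110.25°  ·
  (1,2): δ = 139.15°  ·
  (1,3): δ = 106.37°  ·
  (1,4): δ = 59.76°  ✓
  (1,5): δ = 7.32°  ✓
  (1,6): δ = 37.19°  ✓
  (2,3): δ = 147.22°  ·
  (2,4): δ = 100.61°  ·
  (2,5): δ = 48.18°  ✓
  (2,6): δ = 3.67°  ✓
  (3,4): δ = 133.39°  ·
  (3,5): δ = 80.96°  ·
  (3,6): δ = 36.45°  ✓
  (4,5): δ = 127.56°  ·
  (4,6): δ = 83.05°  ·
  (5,6): δ = 135.49°  ·
antipodal pairs: 8

count = 8; pairs: (0,3), (0,4), (1,4), (1,5), (1,6), (2,5), (2,6), (3,6)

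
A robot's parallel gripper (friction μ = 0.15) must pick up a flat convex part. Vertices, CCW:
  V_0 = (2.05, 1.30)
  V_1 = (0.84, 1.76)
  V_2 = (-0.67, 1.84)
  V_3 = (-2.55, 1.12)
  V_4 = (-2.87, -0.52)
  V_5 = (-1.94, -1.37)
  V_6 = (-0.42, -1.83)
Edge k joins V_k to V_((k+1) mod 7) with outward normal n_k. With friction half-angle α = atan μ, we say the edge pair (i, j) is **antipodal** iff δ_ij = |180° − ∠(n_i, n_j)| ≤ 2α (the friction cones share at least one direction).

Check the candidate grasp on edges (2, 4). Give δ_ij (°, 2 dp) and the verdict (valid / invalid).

α = atan 0.15 = 8.53°;  2α = 17.06°
edge 2: e_2 = (-1.88, -0.72);  n_2 = (-0.3576, +0.9339)
edge 4: e_4 = (+0.93, -0.85);  n_4 = (-0.6746, -0.7381)
∠(n_2, n_4) = 116.62°
δ = |180° − 116.62°| = 63.38°
63.38° > 2α = 17.06°  →  invalid

δ = 63.38°, invalid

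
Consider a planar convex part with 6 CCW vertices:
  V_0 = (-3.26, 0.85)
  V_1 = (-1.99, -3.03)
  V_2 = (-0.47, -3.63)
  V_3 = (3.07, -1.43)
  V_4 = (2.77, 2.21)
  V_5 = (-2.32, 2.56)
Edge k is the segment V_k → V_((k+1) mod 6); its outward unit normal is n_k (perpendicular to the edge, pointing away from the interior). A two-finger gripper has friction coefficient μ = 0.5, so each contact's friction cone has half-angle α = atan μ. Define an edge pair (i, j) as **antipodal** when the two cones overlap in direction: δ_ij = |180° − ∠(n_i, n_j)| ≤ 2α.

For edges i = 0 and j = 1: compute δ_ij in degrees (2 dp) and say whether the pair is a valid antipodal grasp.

δ = 129.67°, invalid

α = atan 0.5 = 26.57°;  2α = 53.13°
edge 0: e_0 = (+1.27, -3.88);  n_0 = (-0.9504, -0.3111)
edge 1: e_1 = (+1.52, -0.60);  n_1 = (-0.3672, -0.9302)
∠(n_0, n_1) = 50.33°
δ = |180° − 50.33°| = 129.67°
129.67° > 2α = 53.13°  →  invalid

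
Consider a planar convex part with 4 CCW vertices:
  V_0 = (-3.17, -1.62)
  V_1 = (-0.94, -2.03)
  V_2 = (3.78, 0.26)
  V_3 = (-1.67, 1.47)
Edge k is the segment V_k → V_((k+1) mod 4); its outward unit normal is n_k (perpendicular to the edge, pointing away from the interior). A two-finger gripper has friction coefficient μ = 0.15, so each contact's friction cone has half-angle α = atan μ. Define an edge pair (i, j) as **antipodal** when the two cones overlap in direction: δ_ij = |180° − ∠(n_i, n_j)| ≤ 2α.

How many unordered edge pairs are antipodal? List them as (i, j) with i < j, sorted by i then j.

α = atan 0.15 = 8.53°;  2α = 17.06°
n_0 = (-0.1808, -0.9835)
n_1 = (+0.4365, -0.8997)
n_2 = (+0.2167, +0.9762)
n_3 = (-0.8996, +0.4367)
  (0,1): δ = 143.70°  ·
  (0,2): δ = 2.10°  ✓
  (0,3): δ = 74.52°  ·
  (1,2): δ = 38.40°  ·
  (1,3): δ = 38.23°  ·
  (2,3): δ = 103.38°  ·
antipodal pairs: 1

count = 1; pairs: (0,2)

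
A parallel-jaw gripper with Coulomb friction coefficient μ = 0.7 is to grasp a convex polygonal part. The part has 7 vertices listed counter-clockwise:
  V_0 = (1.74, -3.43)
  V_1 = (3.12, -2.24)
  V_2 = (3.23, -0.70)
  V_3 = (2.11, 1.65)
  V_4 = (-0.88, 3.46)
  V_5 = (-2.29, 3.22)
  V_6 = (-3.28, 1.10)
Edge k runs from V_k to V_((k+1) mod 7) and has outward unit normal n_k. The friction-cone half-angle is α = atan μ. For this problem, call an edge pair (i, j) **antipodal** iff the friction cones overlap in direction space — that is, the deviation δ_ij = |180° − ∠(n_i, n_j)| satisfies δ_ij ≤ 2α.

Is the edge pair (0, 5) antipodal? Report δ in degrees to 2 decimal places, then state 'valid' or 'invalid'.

δ = 24.20°, valid

α = atan 0.7 = 34.99°;  2α = 69.98°
edge 0: e_0 = (+1.38, +1.19);  n_0 = (+0.6530, -0.7573)
edge 5: e_5 = (-0.99, -2.12);  n_5 = (-0.9061, +0.4231)
∠(n_0, n_5) = 155.80°
δ = |180° − 155.80°| = 24.20°
24.20° ≤ 2α = 69.98°  →  valid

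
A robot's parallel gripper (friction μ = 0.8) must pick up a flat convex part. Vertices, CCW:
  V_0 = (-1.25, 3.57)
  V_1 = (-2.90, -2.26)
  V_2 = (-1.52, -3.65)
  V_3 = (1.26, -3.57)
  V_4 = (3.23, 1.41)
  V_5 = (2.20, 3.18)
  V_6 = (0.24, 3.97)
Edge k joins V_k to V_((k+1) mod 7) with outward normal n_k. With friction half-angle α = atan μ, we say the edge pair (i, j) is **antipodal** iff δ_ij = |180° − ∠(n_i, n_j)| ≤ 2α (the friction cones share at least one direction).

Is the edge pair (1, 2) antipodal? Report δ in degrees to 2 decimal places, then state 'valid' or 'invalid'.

δ = 133.14°, invalid

α = atan 0.8 = 38.66°;  2α = 77.32°
edge 1: e_1 = (+1.38, -1.39);  n_1 = (-0.7097, -0.7045)
edge 2: e_2 = (+2.78, +0.08);  n_2 = (+0.0288, -0.9996)
∠(n_1, n_2) = 46.86°
δ = |180° − 46.86°| = 133.14°
133.14° > 2α = 77.32°  →  invalid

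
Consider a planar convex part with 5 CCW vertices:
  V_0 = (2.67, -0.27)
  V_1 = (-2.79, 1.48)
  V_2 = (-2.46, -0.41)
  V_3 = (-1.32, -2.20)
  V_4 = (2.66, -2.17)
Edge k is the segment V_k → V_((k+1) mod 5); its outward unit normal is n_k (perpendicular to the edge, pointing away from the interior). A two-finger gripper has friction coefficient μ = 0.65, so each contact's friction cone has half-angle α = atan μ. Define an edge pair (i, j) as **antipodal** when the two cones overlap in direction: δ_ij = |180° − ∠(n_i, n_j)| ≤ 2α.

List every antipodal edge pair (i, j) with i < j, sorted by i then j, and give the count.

α = atan 0.65 = 33.02°;  2α = 66.05°
n_0 = (+0.3052, +0.9523)
n_1 = (-0.9851, -0.1720)
n_2 = (-0.8435, -0.5372)
n_3 = (+0.0075, -1.0000)
n_4 = (+1.0000, -0.0053)
  (0,1): δ = 62.32°  ✓
  (0,2): δ = 39.74°  ✓
  (0,3): δ = 18.20°  ✓
  (0,4): δ = 107.47°  ·
  (1,2): δ = 157.41°  ·
  (1,3): δ = 99.47°  ·
  (1,4): δ = 10.21°  ✓
  (2,3): δ = 122.06°  ·
  (2,4): δ = 32.79°  ✓
  (3,4): δ = 90.73°  ·
antipodal pairs: 5

count = 5; pairs: (0,1), (0,2), (0,3), (1,4), (2,4)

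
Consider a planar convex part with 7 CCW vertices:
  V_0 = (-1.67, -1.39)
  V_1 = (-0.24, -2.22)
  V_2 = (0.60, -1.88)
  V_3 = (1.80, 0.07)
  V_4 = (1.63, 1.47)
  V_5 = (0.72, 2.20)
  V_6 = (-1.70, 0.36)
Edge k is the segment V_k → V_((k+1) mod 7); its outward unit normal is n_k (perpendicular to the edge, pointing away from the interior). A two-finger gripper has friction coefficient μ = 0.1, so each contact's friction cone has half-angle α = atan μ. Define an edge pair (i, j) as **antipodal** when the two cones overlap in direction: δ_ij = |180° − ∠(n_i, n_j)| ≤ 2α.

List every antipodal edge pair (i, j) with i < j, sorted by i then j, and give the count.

count = 2; pairs: (0,4), (3,6)

α = atan 0.1 = 5.71°;  2α = 11.42°
n_0 = (-0.5020, -0.8649)
n_1 = (+0.3752, -0.9269)
n_2 = (+0.8517, -0.5241)
n_3 = (+0.9927, +0.1205)
n_4 = (+0.6257, +0.7800)
n_5 = (-0.6053, +0.7960)
n_6 = (-0.9999, -0.0171)
  (0,1): δ = 127.83°  ·
  (0,2): δ = 91.48°  ·
  (0,3): δ = 52.94°  ·
  (0,4): δ = 8.60°  ✓
  (0,5): δ = 67.38°  ·
  (0,6): δ = 121.11°  ·
  (1,2): δ = 143.64°  ·
  (1,3): δ = 105.11°  ·
  (1,4): δ = 60.77°  ·
  (1,5): δ = 15.21°  ·
  (1,6): δ = 68.95°  ·
  (2,3): δ = 141.47°  ·
  (2,4): δ = 97.13°  ·
  (2,5): δ = 21.15°  ·
  (2,6): δ = 32.59°  ·
  (3,4): δ = 135.66°  ·
  (3,5): δ = 59.68°  ·
  (3,6): δ = 5.94°  ✓
  (4,5): δ = 104.02°  ·
  (4,6): δ = 50.28°  ·
  (5,6): δ = 126.26°  ·
antipodal pairs: 2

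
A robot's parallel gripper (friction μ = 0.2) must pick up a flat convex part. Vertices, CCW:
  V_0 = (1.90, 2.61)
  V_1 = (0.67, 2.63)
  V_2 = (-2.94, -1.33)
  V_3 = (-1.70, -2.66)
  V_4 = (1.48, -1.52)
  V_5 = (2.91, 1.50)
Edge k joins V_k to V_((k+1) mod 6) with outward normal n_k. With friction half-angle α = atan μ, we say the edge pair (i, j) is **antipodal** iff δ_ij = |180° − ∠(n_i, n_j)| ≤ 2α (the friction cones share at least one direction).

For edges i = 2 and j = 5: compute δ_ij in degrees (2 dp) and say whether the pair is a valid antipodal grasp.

δ = 0.69°, valid

α = atan 0.2 = 11.31°;  2α = 22.62°
edge 2: e_2 = (+1.24, -1.33);  n_2 = (-0.7314, -0.6819)
edge 5: e_5 = (-1.01, +1.11);  n_5 = (+0.7396, +0.6730)
∠(n_2, n_5) = 179.31°
δ = |180° − 179.31°| = 0.69°
0.69° ≤ 2α = 22.62°  →  valid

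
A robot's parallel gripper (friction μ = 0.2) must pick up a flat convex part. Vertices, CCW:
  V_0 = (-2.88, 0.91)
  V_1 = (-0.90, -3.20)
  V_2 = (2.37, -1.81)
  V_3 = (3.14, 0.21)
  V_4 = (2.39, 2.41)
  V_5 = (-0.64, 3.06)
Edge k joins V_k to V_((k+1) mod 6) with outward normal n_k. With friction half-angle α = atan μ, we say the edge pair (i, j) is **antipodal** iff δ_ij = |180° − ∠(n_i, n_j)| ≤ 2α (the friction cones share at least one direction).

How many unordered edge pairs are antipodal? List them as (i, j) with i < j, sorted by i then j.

count = 2; pairs: (0,3), (1,5)

α = atan 0.2 = 11.31°;  2α = 22.62°
n_0 = (-0.9009, -0.4340)
n_1 = (+0.3912, -0.9203)
n_2 = (+0.9344, -0.3562)
n_3 = (+0.9465, +0.3227)
n_4 = (+0.2097, +0.9778)
n_5 = (-0.6925, +0.7215)
  (0,1): δ = 92.69°  ·
  (0,2): δ = 46.59°  ·
  (0,3): δ = 6.90°  ✓
  (0,4): δ = 52.17°  ·
  (0,5): δ = 108.10°  ·
  (1,2): δ = 133.90°  ·
  (1,3): δ = 94.20°  ·
  (1,4): δ = 35.14°  ·
  (1,5): δ = 20.80°  ✓
  (2,3): δ = 140.31°  ·
  (2,4): δ = 81.24°  ·
  (2,5): δ = 25.31°  ·
  (3,4): δ = 120.93°  ·
  (3,5): δ = 65.00°  ·
  (4,5): δ = 124.07°  ·
antipodal pairs: 2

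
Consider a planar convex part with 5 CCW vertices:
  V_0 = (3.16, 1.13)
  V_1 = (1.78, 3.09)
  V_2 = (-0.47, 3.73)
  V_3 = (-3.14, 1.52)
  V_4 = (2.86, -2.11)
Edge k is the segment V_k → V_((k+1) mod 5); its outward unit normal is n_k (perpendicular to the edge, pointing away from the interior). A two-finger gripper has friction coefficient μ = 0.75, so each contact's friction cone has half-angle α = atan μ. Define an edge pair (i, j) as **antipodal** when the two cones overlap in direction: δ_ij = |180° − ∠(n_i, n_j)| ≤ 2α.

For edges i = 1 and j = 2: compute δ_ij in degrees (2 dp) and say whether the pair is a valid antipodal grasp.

δ = 124.51°, invalid

α = atan 0.75 = 36.87°;  2α = 73.74°
edge 1: e_1 = (-2.25, +0.64);  n_1 = (+0.2736, +0.9618)
edge 2: e_2 = (-2.67, -2.21);  n_2 = (-0.6376, +0.7703)
∠(n_1, n_2) = 55.49°
δ = |180° − 55.49°| = 124.51°
124.51° > 2α = 73.74°  →  invalid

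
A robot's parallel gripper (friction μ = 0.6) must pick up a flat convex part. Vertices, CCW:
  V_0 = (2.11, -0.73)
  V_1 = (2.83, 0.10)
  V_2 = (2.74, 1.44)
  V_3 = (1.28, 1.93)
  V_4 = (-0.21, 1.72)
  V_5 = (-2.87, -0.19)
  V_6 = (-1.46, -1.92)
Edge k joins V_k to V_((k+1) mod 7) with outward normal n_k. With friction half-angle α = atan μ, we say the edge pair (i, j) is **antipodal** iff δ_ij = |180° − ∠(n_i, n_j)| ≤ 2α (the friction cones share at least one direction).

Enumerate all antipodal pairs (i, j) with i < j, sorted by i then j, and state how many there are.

α = atan 0.6 = 30.96°;  2α = 61.93°
n_0 = (+0.7554, -0.6553)
n_1 = (+0.9978, +0.0670)
n_2 = (+0.3182, +0.9480)
n_3 = (-0.1396, +0.9902)
n_4 = (-0.5833, +0.8123)
n_5 = (-0.7752, -0.6318)
n_6 = (+0.3162, -0.9487)
  (0,1): δ = 135.22°  ·
  (0,2): δ = 67.61°  ·
  (0,3): δ = 41.04°  ✓
  (0,4): δ = 13.38°  ✓
  (0,5): δ = 80.12°  ·
  (0,6): δ = 149.38°  ·
  (1,2): δ = 112.40°  ·
  (1,3): δ = 85.82°  ·
  (1,4): δ = 58.16°  ✓
  (1,5): δ = 35.34°  ✓
  (1,6): δ = 104.59°  ·
  (2,3): δ = 153.42°  ·
  (2,4): δ = 125.77°  ·
  (2,5): δ = 32.27°  ✓
  (2,6): δ = 36.99°  ✓
  (3,4): δ = 152.34°  ·
  (3,5): δ = 58.84°  ✓
  (3,6): δ = 10.41°  ✓
  (4,5): δ = 86.50°  ·
  (4,6): δ = 17.25°  ✓
  (5,6): δ = 110.75°  ·
antipodal pairs: 9

count = 9; pairs: (0,3), (0,4), (1,4), (1,5), (2,5), (2,6), (3,5), (3,6), (4,6)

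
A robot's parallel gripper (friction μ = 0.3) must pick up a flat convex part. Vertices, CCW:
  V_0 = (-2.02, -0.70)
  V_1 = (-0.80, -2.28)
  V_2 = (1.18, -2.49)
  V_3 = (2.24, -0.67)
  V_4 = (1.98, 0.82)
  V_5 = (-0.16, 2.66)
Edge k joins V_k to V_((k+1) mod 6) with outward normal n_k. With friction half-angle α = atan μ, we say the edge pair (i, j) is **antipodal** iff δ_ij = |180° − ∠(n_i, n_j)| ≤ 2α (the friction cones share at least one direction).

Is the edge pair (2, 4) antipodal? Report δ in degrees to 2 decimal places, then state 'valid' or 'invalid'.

δ = 100.47°, invalid

α = atan 0.3 = 16.70°;  2α = 33.40°
edge 2: e_2 = (+1.06, +1.82);  n_2 = (+0.8641, -0.5033)
edge 4: e_4 = (-2.14, +1.84);  n_4 = (+0.6520, +0.7583)
∠(n_2, n_4) = 79.53°
δ = |180° − 79.53°| = 100.47°
100.47° > 2α = 33.40°  →  invalid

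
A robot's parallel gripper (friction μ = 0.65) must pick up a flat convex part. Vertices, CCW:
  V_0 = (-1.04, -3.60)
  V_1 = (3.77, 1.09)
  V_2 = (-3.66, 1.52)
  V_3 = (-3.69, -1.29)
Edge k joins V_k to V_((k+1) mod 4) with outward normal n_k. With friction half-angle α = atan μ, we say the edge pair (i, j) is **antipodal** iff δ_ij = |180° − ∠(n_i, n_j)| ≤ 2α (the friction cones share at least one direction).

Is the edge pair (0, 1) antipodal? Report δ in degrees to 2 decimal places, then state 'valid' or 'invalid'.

δ = 47.59°, valid

α = atan 0.65 = 33.02°;  2α = 66.05°
edge 0: e_0 = (+4.81, +4.69);  n_0 = (+0.6981, -0.7160)
edge 1: e_1 = (-7.43, +0.43);  n_1 = (+0.0578, +0.9983)
∠(n_0, n_1) = 132.41°
δ = |180° − 132.41°| = 47.59°
47.59° ≤ 2α = 66.05°  →  valid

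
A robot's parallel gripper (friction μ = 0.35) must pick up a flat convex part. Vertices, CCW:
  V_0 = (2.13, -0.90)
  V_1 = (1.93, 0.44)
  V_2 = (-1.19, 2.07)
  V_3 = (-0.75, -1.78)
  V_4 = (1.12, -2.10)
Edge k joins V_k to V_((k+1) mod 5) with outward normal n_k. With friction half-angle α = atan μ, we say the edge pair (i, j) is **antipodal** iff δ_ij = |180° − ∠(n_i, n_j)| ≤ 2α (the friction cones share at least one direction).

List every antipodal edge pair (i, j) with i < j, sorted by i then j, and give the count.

count = 2; pairs: (0,2), (1,3)

α = atan 0.35 = 19.29°;  2α = 38.58°
n_0 = (+0.9890, +0.1476)
n_1 = (+0.4631, +0.8863)
n_2 = (-0.9935, -0.1135)
n_3 = (-0.1687, -0.9857)
n_4 = (+0.7651, -0.6439)
  (0,1): δ = 126.07°  ·
  (0,2): δ = 1.97°  ✓
  (0,3): δ = 71.80°  ·
  (0,4): δ = 131.42°  ·
  (1,2): δ = 55.90°  ·
  (1,3): δ = 17.87°  ✓
  (1,4): δ = 77.50°  ·
  (2,3): δ = 106.23°  ·
  (2,4): δ = 46.61°  ·
  (3,4): δ = 120.38°  ·
antipodal pairs: 2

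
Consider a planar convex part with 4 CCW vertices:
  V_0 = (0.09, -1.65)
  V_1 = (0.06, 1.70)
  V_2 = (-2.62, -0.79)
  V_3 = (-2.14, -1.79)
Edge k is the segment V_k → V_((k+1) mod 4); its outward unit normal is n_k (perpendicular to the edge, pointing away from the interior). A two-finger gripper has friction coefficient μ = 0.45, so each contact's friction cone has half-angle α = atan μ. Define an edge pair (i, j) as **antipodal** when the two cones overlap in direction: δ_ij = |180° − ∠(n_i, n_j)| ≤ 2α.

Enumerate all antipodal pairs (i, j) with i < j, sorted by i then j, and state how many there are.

count = 3; pairs: (0,1), (0,2), (1,3)

α = atan 0.45 = 24.23°;  2α = 48.46°
n_0 = (+1.0000, +0.0090)
n_1 = (-0.6807, +0.7326)
n_2 = (-0.9015, -0.4327)
n_3 = (+0.0627, -0.9980)
  (0,1): δ = 47.62°  ✓
  (0,2): δ = 25.13°  ✓
  (0,3): δ = 93.08°  ·
  (1,2): δ = 107.25°  ·
  (1,3): δ = 39.30°  ✓
  (2,3): δ = 112.05°  ·
antipodal pairs: 3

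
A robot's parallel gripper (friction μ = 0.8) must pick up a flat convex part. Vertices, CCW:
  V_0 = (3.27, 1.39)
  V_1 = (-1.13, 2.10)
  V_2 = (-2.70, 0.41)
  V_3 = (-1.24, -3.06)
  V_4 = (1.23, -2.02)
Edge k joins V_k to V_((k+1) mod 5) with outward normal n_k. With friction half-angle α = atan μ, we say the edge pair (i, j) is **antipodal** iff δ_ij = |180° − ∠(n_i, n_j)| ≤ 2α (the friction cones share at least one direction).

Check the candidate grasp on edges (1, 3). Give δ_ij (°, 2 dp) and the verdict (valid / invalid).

δ = 24.27°, valid

α = atan 0.8 = 38.66°;  2α = 77.32°
edge 1: e_1 = (-1.57, -1.69);  n_1 = (-0.7326, +0.6806)
edge 3: e_3 = (+2.47, +1.04);  n_3 = (+0.3881, -0.9216)
∠(n_1, n_3) = 155.73°
δ = |180° − 155.73°| = 24.27°
24.27° ≤ 2α = 77.32°  →  valid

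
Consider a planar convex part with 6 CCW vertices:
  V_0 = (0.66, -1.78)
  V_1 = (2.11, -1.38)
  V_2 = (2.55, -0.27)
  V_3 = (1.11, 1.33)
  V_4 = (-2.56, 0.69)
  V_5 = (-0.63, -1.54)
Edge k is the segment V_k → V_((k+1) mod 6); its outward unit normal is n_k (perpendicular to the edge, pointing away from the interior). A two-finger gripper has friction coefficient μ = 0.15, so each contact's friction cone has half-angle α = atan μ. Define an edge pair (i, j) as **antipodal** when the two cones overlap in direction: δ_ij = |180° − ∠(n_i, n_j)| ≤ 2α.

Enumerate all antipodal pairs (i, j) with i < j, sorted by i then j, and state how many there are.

α = atan 0.15 = 8.53°;  2α = 17.06°
n_0 = (+0.2659, -0.9640)
n_1 = (+0.9296, -0.3685)
n_2 = (+0.7433, +0.6690)
n_3 = (-0.1718, +0.9851)
n_4 = (-0.7561, -0.6544)
n_5 = (-0.1829, -0.9831)
  (0,1): δ = 127.05°  ·
  (0,2): δ = 63.43°  ·
  (0,3): δ = 5.53°  ✓
  (0,4): δ = 115.45°  ·
  (0,5): δ = 154.04°  ·
  (1,2): δ = 116.39°  ·
  (1,3): δ = 58.48°  ·
  (1,4): δ = 62.50°  ·
  (1,5): δ = 101.08°  ·
  (2,3): δ = 122.10°  ·
  (2,4): δ = 1.11°  ✓
  (2,5): δ = 37.47°  ·
  (3,4): δ = 59.02°  ·
  (3,5): δ = 20.43°  ·
  (4,5): δ = 141.41°  ·
antipodal pairs: 2

count = 2; pairs: (0,3), (2,4)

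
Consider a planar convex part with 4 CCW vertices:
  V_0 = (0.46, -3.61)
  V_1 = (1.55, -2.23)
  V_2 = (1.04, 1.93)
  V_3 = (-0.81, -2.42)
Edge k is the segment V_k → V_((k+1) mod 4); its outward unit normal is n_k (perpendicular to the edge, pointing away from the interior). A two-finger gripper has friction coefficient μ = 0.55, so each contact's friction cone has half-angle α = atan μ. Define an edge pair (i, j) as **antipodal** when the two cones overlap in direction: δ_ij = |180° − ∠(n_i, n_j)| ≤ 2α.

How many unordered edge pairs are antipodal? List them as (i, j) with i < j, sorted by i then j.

α = atan 0.55 = 28.81°;  2α = 57.62°
n_0 = (+0.7847, -0.6198)
n_1 = (+0.9926, +0.1217)
n_2 = (-0.9202, +0.3914)
n_3 = (-0.6837, -0.7297)
  (0,1): δ = 134.71°  ·
  (0,2): δ = 15.26°  ✓
  (0,3): δ = 85.17°  ·
  (1,2): δ = 30.03°  ✓
  (1,3): δ = 39.87°  ✓
  (2,3): δ = 110.10°  ·
antipodal pairs: 3

count = 3; pairs: (0,2), (1,2), (1,3)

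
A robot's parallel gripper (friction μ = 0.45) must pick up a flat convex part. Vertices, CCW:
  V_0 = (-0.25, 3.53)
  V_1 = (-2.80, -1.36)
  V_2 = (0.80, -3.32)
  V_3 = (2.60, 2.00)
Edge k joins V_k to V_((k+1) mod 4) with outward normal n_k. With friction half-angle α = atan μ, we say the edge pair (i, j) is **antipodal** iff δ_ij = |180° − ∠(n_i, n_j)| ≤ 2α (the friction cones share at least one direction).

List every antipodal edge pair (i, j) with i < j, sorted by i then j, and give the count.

count = 2; pairs: (0,2), (1,3)

α = atan 0.45 = 24.23°;  2α = 48.46°
n_0 = (-0.8867, +0.4624)
n_1 = (-0.4782, -0.8783)
n_2 = (+0.9472, -0.3205)
n_3 = (+0.4730, +0.8811)
  (0,1): δ = 91.03°  ·
  (0,2): δ = 8.85°  ✓
  (0,3): δ = 89.31°  ·
  (1,2): δ = 80.13°  ·
  (1,3): δ = 0.34°  ✓
  (2,3): δ = 99.54°  ·
antipodal pairs: 2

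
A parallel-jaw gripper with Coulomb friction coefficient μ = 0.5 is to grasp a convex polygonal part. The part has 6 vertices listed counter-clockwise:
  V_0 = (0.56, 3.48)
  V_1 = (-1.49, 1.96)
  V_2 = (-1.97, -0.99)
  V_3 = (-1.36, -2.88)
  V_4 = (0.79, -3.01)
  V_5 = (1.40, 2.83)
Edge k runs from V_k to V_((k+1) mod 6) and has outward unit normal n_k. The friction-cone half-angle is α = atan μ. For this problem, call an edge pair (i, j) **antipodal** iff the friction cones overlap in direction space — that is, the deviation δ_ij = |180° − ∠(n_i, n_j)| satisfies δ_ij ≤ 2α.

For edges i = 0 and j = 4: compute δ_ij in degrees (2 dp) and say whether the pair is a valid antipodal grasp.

δ = 47.48°, valid

α = atan 0.5 = 26.57°;  2α = 53.13°
edge 0: e_0 = (-2.05, -1.52);  n_0 = (-0.5956, +0.8033)
edge 4: e_4 = (+0.61, +5.84);  n_4 = (+0.9946, -0.1039)
∠(n_0, n_4) = 132.52°
δ = |180° − 132.52°| = 47.48°
47.48° ≤ 2α = 53.13°  →  valid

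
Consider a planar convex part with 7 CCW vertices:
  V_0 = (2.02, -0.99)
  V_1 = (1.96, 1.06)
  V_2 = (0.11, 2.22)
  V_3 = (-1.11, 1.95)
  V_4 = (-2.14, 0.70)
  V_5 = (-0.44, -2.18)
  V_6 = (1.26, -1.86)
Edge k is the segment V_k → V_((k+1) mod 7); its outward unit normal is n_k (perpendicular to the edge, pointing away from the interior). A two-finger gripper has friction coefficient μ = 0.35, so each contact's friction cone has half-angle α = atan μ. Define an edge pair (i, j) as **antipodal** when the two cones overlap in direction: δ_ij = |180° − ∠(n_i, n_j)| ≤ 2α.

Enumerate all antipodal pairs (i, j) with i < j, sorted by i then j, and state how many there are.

α = atan 0.35 = 19.29°;  2α = 38.58°
n_0 = (+0.9996, +0.0293)
n_1 = (+0.5312, +0.8472)
n_2 = (-0.2161, +0.9764)
n_3 = (-0.7718, +0.6359)
n_4 = (-0.8612, -0.5083)
n_5 = (+0.1850, -0.9827)
n_6 = (+0.7531, -0.6579)
  (0,1): δ = 123.77°  ·
  (0,2): δ = 79.20°  ·
  (0,3): δ = 41.16°  ·
  (0,4): δ = 28.88°  ✓
  (0,5): δ = 98.98°  ·
  (0,6): δ = 137.18°  ·
  (1,2): δ = 135.43°  ·
  (1,3): δ = 97.40°  ·
  (1,4): δ = 27.36°  ✓
  (1,5): δ = 42.75°  ·
  (1,6): δ = 80.95°  ·
  (2,3): δ = 141.97°  ·
  (2,4): δ = 71.93°  ·
  (2,5): δ = 1.82°  ✓
  (2,6): δ = 36.38°  ✓
  (3,4): δ = 109.96°  ·
  (3,5): δ = 39.85°  ·
  (3,6): δ = 1.65°  ✓
  (4,5): δ = 109.89°  ·
  (4,6): δ = 71.69°  ·
  (5,6): δ = 141.80°  ·
antipodal pairs: 5

count = 5; pairs: (0,4), (1,4), (2,5), (2,6), (3,6)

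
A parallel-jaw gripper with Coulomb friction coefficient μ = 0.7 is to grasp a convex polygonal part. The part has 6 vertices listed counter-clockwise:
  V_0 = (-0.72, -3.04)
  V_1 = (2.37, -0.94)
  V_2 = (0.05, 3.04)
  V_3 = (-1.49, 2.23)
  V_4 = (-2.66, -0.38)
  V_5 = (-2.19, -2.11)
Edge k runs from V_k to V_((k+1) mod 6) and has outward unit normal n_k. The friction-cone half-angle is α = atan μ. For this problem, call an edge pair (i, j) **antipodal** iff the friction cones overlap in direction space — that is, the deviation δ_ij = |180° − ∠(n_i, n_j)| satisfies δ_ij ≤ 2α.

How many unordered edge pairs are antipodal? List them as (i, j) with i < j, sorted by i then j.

count = 6; pairs: (0,2), (0,3), (1,3), (1,4), (1,5), (2,5)

α = atan 0.7 = 34.99°;  2α = 69.98°
n_0 = (+0.5621, -0.8271)
n_1 = (+0.8639, +0.5036)
n_2 = (-0.4655, +0.8850)
n_3 = (-0.9125, +0.4091)
n_4 = (-0.9650, -0.2622)
n_5 = (-0.5346, -0.8451)
  (0,1): δ = 93.96°  ·
  (0,2): δ = 6.46°  ✓
  (0,3): δ = 31.65°  ✓
  (0,4): δ = 71.00°  ·
  (0,5): δ = 113.48°  ·
  (1,2): δ = 92.50°  ·
  (1,3): δ = 54.38°  ✓
  (1,4): δ = 15.04°  ✓
  (1,5): δ = 27.44°  ✓
  (2,3): δ = 141.89°  ·
  (2,4): δ = 102.54°  ·
  (2,5): δ = 60.06°  ✓
  (3,4): δ = 140.66°  ·
  (3,5): δ = 98.17°  ·
  (4,5): δ = 137.52°  ·
antipodal pairs: 6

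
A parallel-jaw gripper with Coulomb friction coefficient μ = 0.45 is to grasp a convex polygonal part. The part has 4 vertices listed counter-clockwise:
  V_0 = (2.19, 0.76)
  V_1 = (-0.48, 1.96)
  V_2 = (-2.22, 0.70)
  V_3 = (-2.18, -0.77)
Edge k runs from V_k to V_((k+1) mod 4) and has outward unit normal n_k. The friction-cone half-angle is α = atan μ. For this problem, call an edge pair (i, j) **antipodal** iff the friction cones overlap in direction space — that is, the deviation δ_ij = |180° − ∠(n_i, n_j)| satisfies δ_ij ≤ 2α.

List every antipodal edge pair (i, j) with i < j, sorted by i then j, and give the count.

count = 2; pairs: (0,3), (1,3)

α = atan 0.45 = 24.23°;  2α = 48.46°
n_0 = (+0.4099, +0.9121)
n_1 = (-0.5865, +0.8099)
n_2 = (-0.9996, -0.0272)
n_3 = (+0.3304, -0.9438)
  (0,1): δ = 119.89°  ·
  (0,2): δ = 64.24°  ·
  (0,3): δ = 43.50°  ✓
  (1,2): δ = 124.35°  ·
  (1,3): δ = 16.61°  ✓
  (2,3): δ = 72.26°  ·
antipodal pairs: 2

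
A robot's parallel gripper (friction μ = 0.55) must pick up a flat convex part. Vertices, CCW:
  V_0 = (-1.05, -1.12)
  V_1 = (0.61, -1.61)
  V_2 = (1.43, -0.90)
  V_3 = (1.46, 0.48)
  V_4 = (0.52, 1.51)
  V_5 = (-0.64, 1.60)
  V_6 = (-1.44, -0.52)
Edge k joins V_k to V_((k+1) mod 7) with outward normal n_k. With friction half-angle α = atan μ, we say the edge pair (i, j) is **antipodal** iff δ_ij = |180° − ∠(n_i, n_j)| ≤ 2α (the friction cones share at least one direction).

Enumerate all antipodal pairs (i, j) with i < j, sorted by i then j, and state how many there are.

α = atan 0.55 = 28.81°;  2α = 57.62°
n_0 = (-0.2831, -0.9591)
n_1 = (+0.6546, -0.7560)
n_2 = (+0.9998, -0.0217)
n_3 = (+0.7386, +0.6741)
n_4 = (+0.0774, +0.9970)
n_5 = (-0.9356, +0.3531)
n_6 = (-0.8384, -0.5450)
  (0,1): δ = 122.67°  ·
  (0,2): δ = 74.80°  ·
  (0,3): δ = 31.17°  ✓
  (0,4): δ = 12.01°  ✓
  (0,5): δ = 85.77°  ·
  (0,6): δ = 139.47°  ·
  (1,2): δ = 132.13°  ·
  (1,3): δ = 88.50°  ·
  (1,4): δ = 45.32°  ✓
  (1,5): δ = 28.44°  ✓
  (1,6): δ = 82.14°  ·
  (2,3): δ = 136.37°  ·
  (2,4): δ = 93.19°  ·
  (2,5): δ = 19.43°  ✓
  (2,6): δ = 34.27°  ✓
  (3,4): δ = 136.82°  ·
  (3,5): δ = 63.06°  ·
  (3,6): δ = 9.36°  ✓
  (4,5): δ = 106.24°  ·
  (4,6): δ = 52.54°  ✓
  (5,6): δ = 126.30°  ·
antipodal pairs: 8

count = 8; pairs: (0,3), (0,4), (1,4), (1,5), (2,5), (2,6), (3,6), (4,6)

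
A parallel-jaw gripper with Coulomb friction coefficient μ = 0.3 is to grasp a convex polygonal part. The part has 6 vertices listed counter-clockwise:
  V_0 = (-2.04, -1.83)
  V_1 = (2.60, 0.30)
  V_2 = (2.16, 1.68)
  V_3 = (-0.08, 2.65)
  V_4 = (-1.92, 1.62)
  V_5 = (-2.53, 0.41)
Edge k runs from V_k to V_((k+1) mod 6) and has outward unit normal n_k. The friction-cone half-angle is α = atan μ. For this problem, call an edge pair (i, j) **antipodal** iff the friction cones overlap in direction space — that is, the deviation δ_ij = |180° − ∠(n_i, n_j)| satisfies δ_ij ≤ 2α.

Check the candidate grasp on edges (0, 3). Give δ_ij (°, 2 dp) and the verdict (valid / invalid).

δ = 4.58°, valid

α = atan 0.3 = 16.70°;  2α = 33.40°
edge 0: e_0 = (+4.64, +2.13);  n_0 = (+0.4172, -0.9088)
edge 3: e_3 = (-1.84, -1.03);  n_3 = (-0.4885, +0.8726)
∠(n_0, n_3) = 175.42°
δ = |180° − 175.42°| = 4.58°
4.58° ≤ 2α = 33.40°  →  valid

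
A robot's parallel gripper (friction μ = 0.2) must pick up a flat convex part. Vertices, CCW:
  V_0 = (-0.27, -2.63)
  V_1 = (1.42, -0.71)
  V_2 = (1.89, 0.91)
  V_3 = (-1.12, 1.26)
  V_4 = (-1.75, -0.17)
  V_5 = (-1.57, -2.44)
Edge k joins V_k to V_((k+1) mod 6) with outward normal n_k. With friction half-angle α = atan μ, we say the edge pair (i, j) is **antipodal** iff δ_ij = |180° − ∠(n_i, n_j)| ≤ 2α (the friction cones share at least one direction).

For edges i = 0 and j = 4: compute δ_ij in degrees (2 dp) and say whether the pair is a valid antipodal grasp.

α = atan 0.2 = 11.31°;  2α = 22.62°
edge 0: e_0 = (+1.69, +1.92);  n_0 = (+0.7506, -0.6607)
edge 4: e_4 = (+0.18, -2.27);  n_4 = (-0.9969, -0.0790)
∠(n_0, n_4) = 134.11°
δ = |180° − 134.11°| = 45.89°
45.89° > 2α = 22.62°  →  invalid

δ = 45.89°, invalid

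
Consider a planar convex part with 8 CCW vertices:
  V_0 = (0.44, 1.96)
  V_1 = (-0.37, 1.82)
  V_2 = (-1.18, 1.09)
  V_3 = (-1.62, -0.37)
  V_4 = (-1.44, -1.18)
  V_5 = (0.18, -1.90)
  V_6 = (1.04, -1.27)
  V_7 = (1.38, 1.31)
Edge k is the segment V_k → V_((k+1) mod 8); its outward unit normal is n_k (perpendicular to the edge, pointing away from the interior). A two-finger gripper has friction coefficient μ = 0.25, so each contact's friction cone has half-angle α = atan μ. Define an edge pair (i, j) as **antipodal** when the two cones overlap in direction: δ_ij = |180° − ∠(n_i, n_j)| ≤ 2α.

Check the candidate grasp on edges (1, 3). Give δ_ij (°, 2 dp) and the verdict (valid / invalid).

α = atan 0.25 = 14.04°;  2α = 28.07°
edge 1: e_1 = (-0.81, -0.73);  n_1 = (-0.6695, +0.7428)
edge 3: e_3 = (+0.18, -0.81);  n_3 = (-0.9762, -0.2169)
∠(n_1, n_3) = 60.50°
δ = |180° − 60.50°| = 119.50°
119.50° > 2α = 28.07°  →  invalid

δ = 119.50°, invalid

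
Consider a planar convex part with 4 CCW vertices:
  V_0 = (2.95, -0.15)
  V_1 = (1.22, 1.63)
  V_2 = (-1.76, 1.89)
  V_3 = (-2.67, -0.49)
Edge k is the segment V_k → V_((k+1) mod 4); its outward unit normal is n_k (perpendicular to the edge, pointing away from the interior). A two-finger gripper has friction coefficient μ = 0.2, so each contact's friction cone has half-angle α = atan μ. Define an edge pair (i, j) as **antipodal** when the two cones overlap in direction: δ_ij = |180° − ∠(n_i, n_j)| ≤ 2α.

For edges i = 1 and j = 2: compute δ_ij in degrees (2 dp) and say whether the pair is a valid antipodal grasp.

δ = 105.94°, invalid

α = atan 0.2 = 11.31°;  2α = 22.62°
edge 1: e_1 = (-2.98, +0.26);  n_1 = (+0.0869, +0.9962)
edge 2: e_2 = (-0.91, -2.38);  n_2 = (-0.9341, +0.3571)
∠(n_1, n_2) = 74.06°
δ = |180° − 74.06°| = 105.94°
105.94° > 2α = 22.62°  →  invalid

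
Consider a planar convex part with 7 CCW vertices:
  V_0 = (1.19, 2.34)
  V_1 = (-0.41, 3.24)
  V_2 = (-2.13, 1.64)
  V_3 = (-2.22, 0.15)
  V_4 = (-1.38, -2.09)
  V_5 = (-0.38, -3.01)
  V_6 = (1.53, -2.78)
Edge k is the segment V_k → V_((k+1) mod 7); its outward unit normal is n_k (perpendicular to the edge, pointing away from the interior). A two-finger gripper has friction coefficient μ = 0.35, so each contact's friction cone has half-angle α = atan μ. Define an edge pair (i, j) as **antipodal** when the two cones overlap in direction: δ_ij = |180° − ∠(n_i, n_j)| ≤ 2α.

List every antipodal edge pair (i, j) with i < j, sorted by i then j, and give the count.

α = atan 0.35 = 19.29°;  2α = 38.58°
n_0 = (+0.4903, +0.8716)
n_1 = (-0.6811, +0.7322)
n_2 = (-0.9982, +0.0603)
n_3 = (-0.9363, -0.3511)
n_4 = (-0.6771, -0.7359)
n_5 = (+0.1196, -0.9928)
n_6 = (+0.9978, +0.0663)
  (0,1): δ = 107.71°  ·
  (0,2): δ = 64.10°  ·
  (0,3): δ = 40.09°  ·
  (0,4): δ = 13.26°  ✓
  (0,5): δ = 36.22°  ✓
  (0,6): δ = 123.16°  ·
  (1,2): δ = 136.39°  ·
  (1,3): δ = 112.37°  ·
  (1,4): δ = 85.54°  ·
  (1,5): δ = 36.06°  ✓
  (1,6): δ = 50.87°  ·
  (2,3): δ = 155.99°  ·
  (2,4): δ = 129.16°  ·
  (2,5): δ = 79.68°  ·
  (2,6): δ = 7.26°  ✓
  (3,4): δ = 153.17°  ·
  (3,5): δ = 103.69°  ·
  (3,6): δ = 16.76°  ✓
  (4,5): δ = 130.52°  ·
  (4,6): δ = 43.59°  ·
  (5,6): δ = 93.07°  ·
antipodal pairs: 5

count = 5; pairs: (0,4), (0,5), (1,5), (2,6), (3,6)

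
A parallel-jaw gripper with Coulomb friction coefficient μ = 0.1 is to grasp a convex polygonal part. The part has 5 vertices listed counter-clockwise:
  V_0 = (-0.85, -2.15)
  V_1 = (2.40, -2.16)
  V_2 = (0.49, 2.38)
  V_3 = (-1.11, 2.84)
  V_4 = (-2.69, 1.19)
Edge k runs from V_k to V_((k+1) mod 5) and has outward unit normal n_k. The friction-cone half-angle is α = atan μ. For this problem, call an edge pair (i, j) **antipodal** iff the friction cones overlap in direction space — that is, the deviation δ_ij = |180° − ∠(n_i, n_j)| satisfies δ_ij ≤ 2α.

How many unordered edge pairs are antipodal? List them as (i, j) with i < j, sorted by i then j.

α = atan 0.1 = 5.71°;  2α = 11.42°
n_0 = (-0.0031, -1.0000)
n_1 = (+0.9217, +0.3878)
n_2 = (+0.2763, +0.9611)
n_3 = (-0.7223, +0.6916)
n_4 = (-0.8759, -0.4825)
  (0,1): δ = 67.01°  ·
  (0,2): δ = 15.86°  ·
  (0,3): δ = 46.42°  ·
  (0,4): δ = 119.03°  ·
  (1,2): δ = 128.86°  ·
  (1,3): δ = 66.58°  ·
  (1,4): δ = 6.03°  ✓
  (2,3): δ = 117.72°  ·
  (2,4): δ = 45.11°  ·
  (3,4): δ = 107.39°  ·
antipodal pairs: 1

count = 1; pairs: (1,4)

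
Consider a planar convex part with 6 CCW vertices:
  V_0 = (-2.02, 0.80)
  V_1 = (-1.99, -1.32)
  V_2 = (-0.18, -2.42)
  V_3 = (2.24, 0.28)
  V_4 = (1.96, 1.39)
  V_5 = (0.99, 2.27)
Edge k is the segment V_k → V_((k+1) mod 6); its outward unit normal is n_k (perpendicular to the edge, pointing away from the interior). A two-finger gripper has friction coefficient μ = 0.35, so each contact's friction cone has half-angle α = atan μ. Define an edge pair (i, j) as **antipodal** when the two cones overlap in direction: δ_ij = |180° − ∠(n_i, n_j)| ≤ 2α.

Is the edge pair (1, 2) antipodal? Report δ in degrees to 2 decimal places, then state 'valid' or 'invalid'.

α = atan 0.35 = 19.29°;  2α = 38.58°
edge 1: e_1 = (+1.81, -1.10);  n_1 = (-0.5193, -0.8546)
edge 2: e_2 = (+2.42, +2.70);  n_2 = (+0.7447, -0.6674)
∠(n_1, n_2) = 79.42°
δ = |180° − 79.42°| = 100.58°
100.58° > 2α = 38.58°  →  invalid

δ = 100.58°, invalid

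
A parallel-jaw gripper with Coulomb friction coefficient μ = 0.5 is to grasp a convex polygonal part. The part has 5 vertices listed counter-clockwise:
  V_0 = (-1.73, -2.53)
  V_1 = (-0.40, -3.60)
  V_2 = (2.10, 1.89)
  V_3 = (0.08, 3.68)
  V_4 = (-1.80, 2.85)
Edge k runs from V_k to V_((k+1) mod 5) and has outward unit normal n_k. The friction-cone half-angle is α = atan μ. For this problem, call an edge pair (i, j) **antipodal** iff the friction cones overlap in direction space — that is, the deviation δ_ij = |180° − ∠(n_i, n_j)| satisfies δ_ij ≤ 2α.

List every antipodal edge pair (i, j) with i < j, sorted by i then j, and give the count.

α = atan 0.5 = 26.57°;  2α = 53.13°
n_0 = (-0.6268, -0.7792)
n_1 = (+0.9101, -0.4144)
n_2 = (+0.6632, +0.7484)
n_3 = (-0.4039, +0.9148)
n_4 = (-0.9999, -0.0130)
  (0,1): δ = 75.67°  ·
  (0,2): δ = 2.73°  ✓
  (0,3): δ = 62.64°  ·
  (0,4): δ = 129.56°  ·
  (1,2): δ = 107.06°  ·
  (1,3): δ = 41.70°  ✓
  (1,4): δ = 25.23°  ✓
  (2,3): δ = 114.63°  ·
  (2,4): δ = 47.71°  ✓
  (3,4): δ = 113.08°  ·
antipodal pairs: 4

count = 4; pairs: (0,2), (1,3), (1,4), (2,4)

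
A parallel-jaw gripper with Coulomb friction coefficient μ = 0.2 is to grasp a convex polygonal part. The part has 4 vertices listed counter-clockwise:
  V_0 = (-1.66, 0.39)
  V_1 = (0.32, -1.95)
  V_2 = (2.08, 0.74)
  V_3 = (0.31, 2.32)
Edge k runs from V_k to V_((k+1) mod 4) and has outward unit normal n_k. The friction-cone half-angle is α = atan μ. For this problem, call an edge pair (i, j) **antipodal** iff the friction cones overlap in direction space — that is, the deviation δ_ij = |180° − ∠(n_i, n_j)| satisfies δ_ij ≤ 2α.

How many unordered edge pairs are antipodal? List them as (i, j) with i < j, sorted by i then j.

count = 2; pairs: (0,2), (1,3)

α = atan 0.2 = 11.31°;  2α = 22.62°
n_0 = (-0.7634, -0.6459)
n_1 = (+0.8368, -0.5475)
n_2 = (+0.6659, +0.7460)
n_3 = (-0.6998, +0.7143)
  (0,1): δ = 73.43°  ·
  (0,2): δ = 8.01°  ✓
  (0,3): δ = 94.18°  ·
  (1,2): δ = 98.56°  ·
  (1,3): δ = 12.39°  ✓
  (2,3): δ = 93.83°  ·
antipodal pairs: 2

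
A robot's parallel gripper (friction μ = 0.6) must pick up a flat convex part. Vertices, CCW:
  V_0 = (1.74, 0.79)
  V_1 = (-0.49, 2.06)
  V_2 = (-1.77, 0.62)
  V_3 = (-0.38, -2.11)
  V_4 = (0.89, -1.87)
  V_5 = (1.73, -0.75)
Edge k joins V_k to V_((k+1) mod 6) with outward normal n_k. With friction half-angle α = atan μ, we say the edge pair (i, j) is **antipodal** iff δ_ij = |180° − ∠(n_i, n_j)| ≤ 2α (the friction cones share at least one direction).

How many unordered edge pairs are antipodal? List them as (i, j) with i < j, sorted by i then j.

count = 6; pairs: (0,2), (0,3), (1,3), (1,4), (1,5), (2,5)

α = atan 0.6 = 30.96°;  2α = 61.93°
n_0 = (+0.4949, +0.8690)
n_1 = (-0.7474, +0.6644)
n_2 = (-0.8911, -0.4537)
n_3 = (+0.1857, -0.9826)
n_4 = (+0.8000, -0.6000)
n_5 = (+1.0000, -0.0065)
  (0,1): δ = 101.97°  ·
  (0,2): δ = 33.35°  ✓
  (0,3): δ = 40.36°  ✓
  (0,4): δ = 82.79°  ·
  (0,5): δ = 119.29°  ·
  (1,2): δ = 111.38°  ·
  (1,3): δ = 37.67°  ✓
  (1,4): δ = 4.76°  ✓
  (1,5): δ = 41.26°  ✓
  (2,3): δ = 106.28°  ·
  (2,4): δ = 63.85°  ·
  (2,5): δ = 27.36°  ✓
  (3,4): δ = 137.57°  ·
  (3,5): δ = 101.07°  ·
  (4,5): δ = 143.50°  ·
antipodal pairs: 6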